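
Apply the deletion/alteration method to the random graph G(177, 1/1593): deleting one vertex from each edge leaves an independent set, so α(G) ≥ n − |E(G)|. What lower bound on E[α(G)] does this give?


E[|E(G)|] = C(177, 2)·p = 15576 · (1/1593) = 88/9.
E[α(G)] ≥ n − E[|E(G)|] = 177 − 88/9 = 1505/9.
Numerically: ≈ 167.22222.
(This is only a lower bound; the true E[α(G)] may be larger.)

E[α(G)] ≥ 1505/9 ≈ 167.22222.


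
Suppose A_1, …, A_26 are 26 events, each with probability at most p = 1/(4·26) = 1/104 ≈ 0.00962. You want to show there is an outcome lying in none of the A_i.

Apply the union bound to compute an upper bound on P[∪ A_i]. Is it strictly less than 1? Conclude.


Union bound: P[∪_{i=1}^{26} A_i] ≤ Σ_i P[A_i] ≤ 26·p = 26·(1/104) = 1/4.
Numerically: 1/4 ≈ 0.25000.
Is 1/4 < 1? YES.
Since P[∪ A_i] ≤ 1/4 < 1, the complement has P[∩ A_i^c] ≥ 1 − 1/4 = 3/4 > 0, so some outcome avoids every A_i.

26·p = 1/4 ≈ 0.25000; existence CERTIFIED by the union bound.


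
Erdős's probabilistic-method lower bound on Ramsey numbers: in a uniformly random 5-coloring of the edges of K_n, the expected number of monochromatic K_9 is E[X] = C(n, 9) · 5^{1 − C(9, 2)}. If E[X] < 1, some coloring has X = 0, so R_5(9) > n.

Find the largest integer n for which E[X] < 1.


We need C(n, 9) · 5^{1 − 36} < 1, i.e. C(n, 9) < 5^{36 − 1} = 2910383045673370361328125.
Check values of n near the boundary:
  n = 2170: C(2170, 9) = 2891746779868845075610510; 2891746779868845075610510 < 2910383045673370361328125? YES
  n = 2171: C(2171, 9) = 2903784578674959601827205; 2903784578674959601827205 < 2910383045673370361328125? YES
  n = 2172: C(2172, 9) = 2915866900084148060642020; 2915866900084148060642020 < 2910383045673370361328125? NO
  n = 2173: C(2173, 9) = 2927993888115921319674265; 2927993888115921319674265 < 2910383045673370361328125? NO
  n = 2174: C(2174, 9) = 2940165687188920530702934; 2940165687188920530702934 < 2910383045673370361328125? NO
The largest n with C(n, 9) < 2910383045673370361328125 is n = 2171 (where E[X] = 580756915734991920365441/582076609134674072265625 ≈ 0.997733). Hence R_5(9) > 2171, i.e. R_5(9) ≥ 2172.

Largest n = 2171; hence R_5(9) > 2171.


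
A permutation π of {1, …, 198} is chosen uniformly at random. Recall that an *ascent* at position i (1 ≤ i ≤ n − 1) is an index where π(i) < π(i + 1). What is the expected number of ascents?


Write X = Σ X_I over i = 1, …, 197, with X_I the indicator of one ascent.
There are 197 indicators.
For each fixed i, the pair (π(i), π(i+1)) is a uniformly random ordered pair of distinct values from {1, …, 198}; by symmetry P[π(i) < π(i+1)] = 1/2.
By linearity: E[X] = 197 · (1/2) = (198 − 1) · (1/2) = 197/2 ≈ 98.500000.

E[X] = 197/2 = 98.500000.


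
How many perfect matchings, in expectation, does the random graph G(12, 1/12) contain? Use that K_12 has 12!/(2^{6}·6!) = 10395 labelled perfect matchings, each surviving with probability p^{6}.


K_12 has 12!/(2^{6}·6!) = 10395 labelled perfect matchings.
For each such perfect matching H, let X_H = 1 if all 6 edges of H are present in G. Then P[X_H = 1] = p^{6} = (1/12)^{6} = 1/2985984.
Summing the indicators: E[X] = Σ_H E[X_H] = 10395 · p^{6} = 10395 · 1/2985984 = 385/110592.
Numerically: E[X] ≈ 0.00348.

E[X] = 10395 · (1/12)^{6} = 385/110592 ≈ 0.00348.


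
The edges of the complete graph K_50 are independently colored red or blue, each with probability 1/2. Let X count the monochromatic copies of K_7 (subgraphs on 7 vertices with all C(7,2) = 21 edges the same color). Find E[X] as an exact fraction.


Let X = Σ_S X_S over the C(50, 7) = 99884400 subsets S of size 7, where X_S = 1 if the K_7 on S is monochromatic.
For a fixed S, the K_7 on S has C(7, 2) = 21 edges. P[all 21 edges red] = (1/2)^21, and likewise for blue, so P[monochromatic] = 2·(1/2)^21 = 2^{1 − 21} = 1/1048576.
By linearity: E[X] = C(50, 7) · 2^{1 − 21} = 99884400 · 1/1048576 = 6242775/65536.
Numerically: E[X] ≈ 95.2572.

E[X] = C(50,7)·2^(1−C(7,2)) = 6242775/65536 ≈ 95.2572.


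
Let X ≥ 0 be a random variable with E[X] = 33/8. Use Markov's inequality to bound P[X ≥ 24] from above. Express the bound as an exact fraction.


μ = E[X] = 33/8, a = 24.
Markov: P[X ≥ 24] ≤ μ/a = (33/8)/24 = 11/64.
Numerically: ≈ 0.17188.
(Since a = 24 > μ = 4.12500, the bound 11/64 is < 1 and informative.)

P[X ≥ 24] ≤ 11/64 ≈ 0.17188.


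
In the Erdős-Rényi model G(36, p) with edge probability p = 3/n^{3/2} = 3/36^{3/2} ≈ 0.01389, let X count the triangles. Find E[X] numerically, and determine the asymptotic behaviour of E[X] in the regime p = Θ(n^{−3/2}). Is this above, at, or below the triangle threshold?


Number of potential triangles: C(36, 3) = 7140.
Each occurs with probability p³ ≈ (0.01389)³ ≈ 2.679184e-06.
By linearity: E[X] = C(36, 3)·p³ ≈ 7140 · 2.679184e-06 ≈ 0.0191.
Since α = 3/2 > 1, p = c/n^{3/2} = o(1/n) is below the triangle threshold p ~ 1/n. Asymptotically E[X] ~ (c³/6)·n^{3(1−α)} = (3³/6)·n^{-1.5} → 0, so by Markov's inequality G has no triangles w.h.p.

E[X] ≈ 0.0191; in regime p = Θ(1/n^{3/2}) E[X] tends to 0 (below the triangle threshold p ~ 1/n).


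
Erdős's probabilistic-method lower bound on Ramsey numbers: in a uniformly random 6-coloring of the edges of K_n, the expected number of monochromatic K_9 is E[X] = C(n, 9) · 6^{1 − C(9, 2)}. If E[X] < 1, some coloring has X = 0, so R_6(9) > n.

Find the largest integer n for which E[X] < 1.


We need C(n, 9) · 6^{1 − 36} < 1, i.e. C(n, 9) < 6^{36 − 1} = 1719070799748422591028658176.
Check values of n near the boundary:
  n = 4405: C(4405, 9) = 1706862792900636302463627150; 1706862792900636302463627150 < 1719070799748422591028658176? YES
  n = 4406: C(4406, 9) = 1710356485221788389505285700; 1710356485221788389505285700 < 1719070799748422591028658176? YES
  n = 4407: C(4407, 9) = 1713856532599459170657070050; 1713856532599459170657070050 < 1719070799748422591028658176? YES
  n = 4408: C(4408, 9) = 1717362945146264156457459600; 1717362945146264156457459600 < 1719070799748422591028658176? YES
  n = 4409: C(4409, 9) = 1720875732988608787686577131; 1720875732988608787686577131 < 1719070799748422591028658176? NO
The largest n with C(n, 9) < 1719070799748422591028658176 is n = 4408 (where E[X] = 35778394690547169926197075/35813974994758803979763712 ≈ 0.9990065). Hence R_6(9) > 4408, i.e. R_6(9) ≥ 4409.

Largest n = 4408; hence R_6(9) > 4408.


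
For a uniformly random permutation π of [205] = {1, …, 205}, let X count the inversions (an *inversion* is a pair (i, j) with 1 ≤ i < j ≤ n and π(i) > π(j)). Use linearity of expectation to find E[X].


Write X = Σ X_I over the C(205, 2) = 20910 pairs i < j, with X_I the indicator of one inversion.
There are 20910 indicators.
For each fixed pair i < j, the values π(i) and π(j) are two distinct elements of {1, …, 205} in uniformly random order; by symmetry P[π(i) > π(j)] = 1/2.
By linearity: E[X] = 20910 · (1/2) = C(205, 2) · (1/2) = 20910/2 = 10455 ≈ 10455.000000.

E[X] = 10455 = 10455.000000.


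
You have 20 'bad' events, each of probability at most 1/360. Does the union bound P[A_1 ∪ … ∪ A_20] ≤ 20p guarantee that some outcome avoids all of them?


Union bound: P[∪_{i=1}^{20} A_i] ≤ Σ_i P[A_i] ≤ 20·p = 20·(1/360) = 1/18.
Numerically: 1/18 ≈ 0.05556.
Is 1/18 < 1? YES.
Since P[∪ A_i] ≤ 1/18 < 1, the complement has P[∩ A_i^c] ≥ 1 − 1/18 = 17/18 > 0, so some outcome avoids every A_i.

20·p = 1/18 ≈ 0.05556; existence CERTIFIED by the union bound.


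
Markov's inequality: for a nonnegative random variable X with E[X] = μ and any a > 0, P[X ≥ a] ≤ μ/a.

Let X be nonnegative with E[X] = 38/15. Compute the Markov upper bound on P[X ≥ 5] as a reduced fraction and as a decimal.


μ = E[X] = 38/15, a = 5.
Markov: P[X ≥ 5] ≤ μ/a = (38/15)/5 = 38/75.
Numerically: ≈ 0.5067.
(Since a = 5 > μ = 2.5333, the bound 38/75 is < 1 and informative.)

P[X ≥ 5] ≤ 38/75 ≈ 0.5067.


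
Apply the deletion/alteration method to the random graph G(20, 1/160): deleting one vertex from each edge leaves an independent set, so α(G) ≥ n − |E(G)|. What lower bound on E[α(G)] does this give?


E[|E(G)|] = C(20, 2)·p = 190 · (1/160) = 19/16.
E[α(G)] ≥ n − E[|E(G)|] = 20 − 19/16 = 301/16.
Numerically: ≈ 18.8125.
(This is only a lower bound; the true E[α(G)] may be larger.)

E[α(G)] ≥ 301/16 ≈ 18.8125.


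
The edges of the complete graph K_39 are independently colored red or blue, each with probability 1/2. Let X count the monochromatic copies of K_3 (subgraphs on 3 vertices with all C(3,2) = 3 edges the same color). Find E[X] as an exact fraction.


Let X = Σ_S X_S over the C(39, 3) = 9139 subsets S of size 3, where X_S = 1 if the K_3 on S is monochromatic.
For a fixed S, the K_3 on S has C(3, 2) = 3 edges. P[all 3 edges red] = (1/2)^3, and likewise for blue, so P[monochromatic] = 2·(1/2)^3 = 2^{1 − 3} = 1/4.
Summing: E[X] = C(39, 3) · 2^{1 − 3} = 9139 · 1/4 = 9139/4.
Numerically: E[X] ≈ 2284.750000.

E[X] = C(39,3)·2^(1−C(3,2)) = 9139/4 ≈ 2284.750000.


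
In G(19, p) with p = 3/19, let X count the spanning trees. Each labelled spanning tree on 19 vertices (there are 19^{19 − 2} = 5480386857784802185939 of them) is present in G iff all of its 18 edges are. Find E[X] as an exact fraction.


K_19 has 19^{19 − 2} = 5480386857784802185939 labelled spanning trees.
For each such spanning tree H, let X_H = 1 if all 18 edges of H are present in G. Then P[X_H = 1] = p^{18} = (3/19)^{18} = 387420489/104127350297911241532841.
By linearity: E[X] = Σ_H E[X_H] = 5480386857784802185939 · p^{18} = 5480386857784802185939 · 387420489/104127350297911241532841 = 387420489/19.
Numerically: E[X] ≈ 2.03906e+07.

E[X] = 5480386857784802185939 · (3/19)^{18} = 387420489/19 ≈ 2.03906e+07.


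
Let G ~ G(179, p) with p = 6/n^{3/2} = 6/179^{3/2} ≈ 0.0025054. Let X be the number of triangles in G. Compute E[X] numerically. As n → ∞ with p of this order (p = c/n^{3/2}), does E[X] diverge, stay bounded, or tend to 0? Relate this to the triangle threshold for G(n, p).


Number of potential triangles: C(179, 3) = 939929.
Each occurs with probability p³ ≈ (0.0025054)³ ≈ 1.5725886e-08.
By linearity: E[X] = C(179, 3)·p³ ≈ 939929 · 1.5725886e-08 ≈ 0.01478.
Since α = 3/2 > 1, p = c/n^{3/2} = o(1/n) is below the triangle threshold p ~ 1/n. Asymptotically E[X] ~ (c³/6)·n^{3(1−α)} = (6³/6)·n^{-1.5} → 0, so by Markov's inequality G has no triangles w.h.p.

E[X] ≈ 0.01478; in regime p = Θ(1/n^{3/2}) E[X] tends to 0 (below the triangle threshold p ~ 1/n).


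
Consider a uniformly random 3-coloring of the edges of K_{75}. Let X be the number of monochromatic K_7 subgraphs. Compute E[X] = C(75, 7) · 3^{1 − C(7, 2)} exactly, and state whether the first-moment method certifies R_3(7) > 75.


E[X] = C(75, 7) · 3^{1 − 21} = 1984829850 · 3^{−20} = 1984829850/3486784401.
As a reduced fraction: E[X] = 220536650/387420489 ≈ 0.569244.
Is E[X] < 1? YES.
Since E[X] < 1, there exists a 3-coloring of K_{75} with no monochromatic K_7; hence R_3(7) > 75.

E[X] = 220536650/387420489 ≈ 0.569244; E[X] < 1, so R_3(7) > 75.


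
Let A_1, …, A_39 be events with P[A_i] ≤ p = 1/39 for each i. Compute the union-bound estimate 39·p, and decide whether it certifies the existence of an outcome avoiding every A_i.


Union bound: P[∪_{i=1}^{39} A_i] ≤ Σ_i P[A_i] ≤ 39·p = 39·(1/39) = 1.
Numerically: 1 ≈ 1.000.
Is 1 < 1? NO.
Since the bound 1 is ≥ 1, the union bound is uninformative here; it does NOT by itself certify existence.

39·p = 1 ≈ 1.000; existence NOT certified by the union bound.


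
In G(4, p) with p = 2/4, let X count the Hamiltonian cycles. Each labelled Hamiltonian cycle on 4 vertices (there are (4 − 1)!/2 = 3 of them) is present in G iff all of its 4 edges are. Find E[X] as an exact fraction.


K_4 has (4 − 1)!/2 = 3 labelled Hamiltonian cycles.
For each such Hamiltonian cycle H, let X_H = 1 if all 4 edges of H are present in G. Then P[X_H = 1] = p^{4} = (1/2)^{4} = 1/16.
By linearity: E[X] = Σ_H E[X_H] = 3 · p^{4} = 3 · 1/16 = 3/16.
Numerically: E[X] ≈ 0.1875.

E[X] = 3 · (1/2)^{4} = 3/16 ≈ 0.1875.


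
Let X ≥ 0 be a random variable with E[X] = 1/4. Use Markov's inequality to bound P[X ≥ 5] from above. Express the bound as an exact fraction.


μ = E[X] = 1/4, a = 5.
Markov: P[X ≥ 5] ≤ μ/a = (1/4)/5 = 1/20.
Numerically: ≈ 0.050.
(Since a = 5 > μ = 0.250, the bound 1/20 is < 1 and informative.)

P[X ≥ 5] ≤ 1/20 ≈ 0.050.


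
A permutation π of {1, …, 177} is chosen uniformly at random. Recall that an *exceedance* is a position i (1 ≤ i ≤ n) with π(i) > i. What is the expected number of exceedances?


Write X = Σ_{i=1}^{177} X_i, where X_i = 1_{π(i) > i}.
For each fixed i, π(i) is uniform over {1, …, 177} (marginal of a uniform permutation), so P[π(i) > i] = (n − i)/n. Summing: Σ_{i=1}^{177} (n − i)/n = (0 + 1 + … + 176)/177 = 177(177 − 1)/(2·177) = (177 − 1)/2.
Hence E[X] = Σ_{i=1}^{177} (177 − i)/177 = 88 ≈ 88.000.

E[X] = 88 = 88.000.


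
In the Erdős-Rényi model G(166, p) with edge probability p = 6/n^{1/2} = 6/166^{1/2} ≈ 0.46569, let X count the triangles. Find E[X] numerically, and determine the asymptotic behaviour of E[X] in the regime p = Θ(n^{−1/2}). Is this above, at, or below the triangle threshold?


Number of potential triangles: C(166, 3) = 748660.
Each occurs with probability p³ ≈ (0.46569)³ ≈ 1.0099308e-01.
By linearity: E[X] = C(166, 3)·p³ ≈ 748660 · 1.0099308e-01 ≈ 75609.47961.
Since α = 1/2 < 1, p = c/n^{1/2} ≫ 1/n is above the triangle threshold p ~ 1/n. Asymptotically E[X] ~ (c³/6)·n^{3(1−α)} = (6³/6)·n^{1.5} → ∞; triangles are abundant w.h.p.

E[X] ≈ 75609.47961; in regime p = Θ(1/n^{1/2}) E[X] diverges (above the triangle threshold p ~ 1/n).


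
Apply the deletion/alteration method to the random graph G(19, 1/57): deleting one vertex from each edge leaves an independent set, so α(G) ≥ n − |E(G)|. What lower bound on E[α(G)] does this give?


E[|E(G)|] = C(19, 2)·p = 171 · (1/57) = 3.
E[α(G)] ≥ n − E[|E(G)|] = 19 − 3 = 16.
Numerically: ≈ 16.000.
(This is only a lower bound; the true E[α(G)] may be larger.)

E[α(G)] ≥ 16 ≈ 16.000.


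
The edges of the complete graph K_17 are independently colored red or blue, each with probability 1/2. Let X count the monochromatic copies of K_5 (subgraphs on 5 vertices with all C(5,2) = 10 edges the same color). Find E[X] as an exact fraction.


Let X = Σ_S X_S over the C(17, 5) = 6188 subsets S of size 5, where X_S = 1 if the K_5 on S is monochromatic.
For a fixed S, the K_5 on S has C(5, 2) = 10 edges. P[all 10 edges red] = (1/2)^10, and likewise for blue, so P[monochromatic] = 2·(1/2)^10 = 2^{1 − 10} = 1/512.
By linearity: E[X] = C(17, 5) · 2^{1 − 10} = 6188 · 1/512 = 1547/128.
Numerically: E[X] ≈ 12.08594.

E[X] = C(17,5)·2^(1−C(5,2)) = 1547/128 ≈ 12.08594.


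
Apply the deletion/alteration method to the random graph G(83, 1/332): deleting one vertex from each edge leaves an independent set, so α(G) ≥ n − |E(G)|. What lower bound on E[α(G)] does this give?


E[|E(G)|] = C(83, 2)·p = 3403 · (1/332) = 41/4.
E[α(G)] ≥ n − E[|E(G)|] = 83 − 41/4 = 291/4.
Numerically: ≈ 72.750.
(This is only a lower bound; the true E[α(G)] may be larger.)

E[α(G)] ≥ 291/4 ≈ 72.750.


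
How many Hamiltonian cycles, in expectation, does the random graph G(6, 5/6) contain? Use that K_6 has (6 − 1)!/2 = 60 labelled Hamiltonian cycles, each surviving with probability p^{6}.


K_6 has (6 − 1)!/2 = 60 labelled Hamiltonian cycles.
For each such Hamiltonian cycle H, let X_H = 1 if all 6 edges of H are present in G. Then P[X_H = 1] = p^{6} = (5/6)^{6} = 15625/46656.
Summing the indicators: E[X] = Σ_H E[X_H] = 60 · p^{6} = 60 · 15625/46656 = 78125/3888.
Numerically: E[X] ≈ 20.09.

E[X] = 60 · (5/6)^{6} = 78125/3888 ≈ 20.09.


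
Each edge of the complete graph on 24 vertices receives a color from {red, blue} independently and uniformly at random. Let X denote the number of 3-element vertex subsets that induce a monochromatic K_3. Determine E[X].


Let X = Σ_S X_S over the C(24, 3) = 2024 subsets S of size 3, where X_S = 1 if the K_3 on S is monochromatic.
For a fixed S, the K_3 on S has C(3, 2) = 3 edges. P[all 3 edges red] = (1/2)^3, and likewise for blue, so P[monochromatic] = 2·(1/2)^3 = 2^{1 − 3} = 1/4.
By linearity of expectation: E[X] = C(24, 3) · 2^{1 − 3} = 2024 · 1/4 = 506.
Numerically: E[X] ≈ 506.00000.

E[X] = C(24,3)·2^(1−C(3,2)) = 506 ≈ 506.00000.


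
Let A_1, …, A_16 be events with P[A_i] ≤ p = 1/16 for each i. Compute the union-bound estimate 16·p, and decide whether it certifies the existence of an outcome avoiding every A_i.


Union bound: P[∪_{i=1}^{16} A_i] ≤ Σ_i P[A_i] ≤ 16·p = 16·(1/16) = 1.
Numerically: 1 ≈ 1.0000.
Is 1 < 1? NO.
Since the bound 1 is ≥ 1, the union bound is uninformative here; it does NOT by itself certify existence.

16·p = 1 ≈ 1.0000; existence NOT certified by the union bound.


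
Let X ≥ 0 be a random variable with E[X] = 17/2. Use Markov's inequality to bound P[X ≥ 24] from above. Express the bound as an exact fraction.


μ = E[X] = 17/2, a = 24.
Markov: P[X ≥ 24] ≤ μ/a = (17/2)/24 = 17/48.
Numerically: ≈ 0.354.
(Since a = 24 > μ = 8.500, the bound 17/48 is < 1 and informative.)

P[X ≥ 24] ≤ 17/48 ≈ 0.354.


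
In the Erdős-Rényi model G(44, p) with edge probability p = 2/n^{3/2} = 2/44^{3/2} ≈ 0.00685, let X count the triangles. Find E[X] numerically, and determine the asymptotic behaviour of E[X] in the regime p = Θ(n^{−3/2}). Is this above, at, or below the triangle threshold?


Number of potential triangles: C(44, 3) = 13244.
Each occurs with probability p³ ≈ (0.00685)³ ≈ 3.21775e-07.
By linearity: E[X] = C(44, 3)·p³ ≈ 13244 · 3.21775e-07 ≈ 0.004.
Since α = 3/2 > 1, p = c/n^{3/2} = o(1/n) is below the triangle threshold p ~ 1/n. Asymptotically E[X] ~ (c³/6)·n^{3(1−α)} = (2³/6)·n^{-1.5} → 0, so by Markov's inequality G has no triangles w.h.p.

E[X] ≈ 0.004; in regime p = Θ(1/n^{3/2}) E[X] tends to 0 (below the triangle threshold p ~ 1/n).


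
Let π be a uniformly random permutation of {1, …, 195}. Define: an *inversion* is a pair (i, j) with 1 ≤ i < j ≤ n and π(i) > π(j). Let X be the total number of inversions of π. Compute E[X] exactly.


Write X = Σ X_I over the C(195, 2) = 18915 pairs i < j, with X_I the indicator of one inversion.
There are 18915 indicators.
For each fixed pair i < j, the values π(i) and π(j) are two distinct elements of {1, …, 195} in uniformly random order; by symmetry P[π(i) > π(j)] = 1/2.
By linearity: E[X] = 18915 · (1/2) = C(195, 2) · (1/2) = 18915/2 = 18915/2 ≈ 9457.5000.

E[X] = 18915/2 = 9457.5000.


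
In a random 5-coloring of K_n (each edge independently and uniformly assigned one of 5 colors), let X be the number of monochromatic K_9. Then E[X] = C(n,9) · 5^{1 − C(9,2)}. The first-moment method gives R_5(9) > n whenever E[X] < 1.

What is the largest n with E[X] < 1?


We need C(n, 9) · 5^{1 − 36} < 1, i.e. C(n, 9) < 5^{36 − 1} = 2910383045673370361328125.
Check values of n near the boundary:
  n = 2168: C(2168, 9) = 2867804175977929537095120; 2867804175977929537095120 < 2910383045673370361328125? YES
  n = 2169: C(2169, 9) = 2879753360044504243499683; 2879753360044504243499683 < 2910383045673370361328125? YES
  n = 2170: C(2170, 9) = 2891746779868845075610510; 2891746779868845075610510 < 2910383045673370361328125? YES
  n = 2171: C(2171, 9) = 2903784578674959601827205; 2903784578674959601827205 < 2910383045673370361328125? YES
  n = 2172: C(2172, 9) = 2915866900084148060642020; 2915866900084148060642020 < 2910383045673370361328125? NO
  n = 2173: C(2173, 9) = 2927993888115921319674265; 2927993888115921319674265 < 2910383045673370361328125? NO
The largest n with C(n, 9) < 2910383045673370361328125 is n = 2171 (where E[X] = 580756915734991920365441/582076609134674072265625 ≈ 0.9977328). Hence R_5(9) > 2171, i.e. R_5(9) ≥ 2172.

Largest n = 2171; hence R_5(9) > 2171.


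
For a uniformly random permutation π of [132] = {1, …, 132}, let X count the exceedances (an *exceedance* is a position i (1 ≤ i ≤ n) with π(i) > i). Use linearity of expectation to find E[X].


Write X = Σ_{i=1}^{132} X_i, where X_i = 1_{π(i) > i}.
For each fixed i, π(i) is uniform over {1, …, 132} (marginal of a uniform permutation), so P[π(i) > i] = (n − i)/n. Summing: Σ_{i=1}^{132} (n − i)/n = (0 + 1 + … + 131)/132 = 132(132 − 1)/(2·132) = (132 − 1)/2.
Hence E[X] = Σ_{i=1}^{132} (132 − i)/132 = 131/2 ≈ 65.500000.

E[X] = 131/2 = 65.500000.


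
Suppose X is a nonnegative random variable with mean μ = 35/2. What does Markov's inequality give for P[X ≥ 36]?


μ = E[X] = 35/2, a = 36.
Markov: P[X ≥ 36] ≤ μ/a = (35/2)/36 = 35/72.
Numerically: ≈ 0.48611.
(Since a = 36 > μ = 17.50000, the bound 35/72 is < 1 and informative.)

P[X ≥ 36] ≤ 35/72 ≈ 0.48611.


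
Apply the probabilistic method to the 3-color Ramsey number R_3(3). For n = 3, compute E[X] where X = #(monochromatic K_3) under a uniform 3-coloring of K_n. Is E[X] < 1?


E[X] = C(3, 3) · 3^{1 − 3} = 1 · 3^{−2} = 1/9.
As a reduced fraction: E[X] = 1/9 ≈ 0.11111.
Is E[X] < 1? YES.
Since E[X] < 1, there exists a 3-coloring of K_{3} with no monochromatic K_3; hence R_3(3) > 3.

E[X] = 1/9 ≈ 0.11111; E[X] < 1, so R_3(3) > 3.


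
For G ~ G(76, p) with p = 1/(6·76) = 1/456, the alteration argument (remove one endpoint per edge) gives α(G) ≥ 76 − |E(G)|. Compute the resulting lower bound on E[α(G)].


E[|E(G)|] = C(76, 2)·p = 2850 · (1/456) = 25/4.
E[α(G)] ≥ n − E[|E(G)|] = 76 − 25/4 = 279/4.
Numerically: ≈ 69.750000.
(This is only a lower bound; the true E[α(G)] may be larger.)

E[α(G)] ≥ 279/4 ≈ 69.750000.


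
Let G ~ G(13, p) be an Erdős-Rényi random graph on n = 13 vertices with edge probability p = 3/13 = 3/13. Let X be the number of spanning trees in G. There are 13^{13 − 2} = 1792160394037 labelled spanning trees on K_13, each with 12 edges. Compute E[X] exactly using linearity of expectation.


K_13 has 13^{13 − 2} = 1792160394037 labelled spanning trees.
For each such spanning tree H, let X_H = 1 if all 12 edges of H are present in G. Then P[X_H = 1] = p^{12} = (3/13)^{12} = 531441/23298085122481.
By linearity of expectation: E[X] = Σ_H E[X_H] = 1792160394037 · p^{12} = 1792160394037 · 531441/23298085122481 = 531441/13.
Numerically: E[X] ≈ 4.09e+04.

E[X] = 1792160394037 · (3/13)^{12} = 531441/13 ≈ 4.09e+04.


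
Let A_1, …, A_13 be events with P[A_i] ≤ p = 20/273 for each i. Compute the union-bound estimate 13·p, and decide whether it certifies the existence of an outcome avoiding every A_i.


Union bound: P[∪_{i=1}^{13} A_i] ≤ Σ_i P[A_i] ≤ 13·p = 13·(20/273) = 20/21.
Numerically: 20/21 ≈ 0.9524.
Is 20/21 < 1? YES.
Since P[∪ A_i] ≤ 20/21 < 1, the complement has P[∩ A_i^c] ≥ 1 − 20/21 = 1/21 > 0, so some outcome avoids every A_i.

13·p = 20/21 ≈ 0.9524; existence CERTIFIED by the union bound.


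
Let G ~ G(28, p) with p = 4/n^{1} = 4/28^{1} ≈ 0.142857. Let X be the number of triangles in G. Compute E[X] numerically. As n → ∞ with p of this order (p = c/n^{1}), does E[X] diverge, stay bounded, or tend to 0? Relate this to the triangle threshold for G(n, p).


Number of potential triangles: C(28, 3) = 3276.
Each occurs with probability p³ ≈ (0.142857)³ ≈ 2.91545190e-03.
By linearity: E[X] = C(28, 3)·p³ ≈ 3276 · 2.91545190e-03 ≈ 9.551020.
Here α = 1, so p = 4/n is exactly at the triangle threshold p ~ 1/n. Asymptotically E[X] → c³/6 = 4³/6 = 32/3 ≈ 10.666667, a bounded constant. In this regime the triangle count is asymptotically Poisson(c³/6).

E[X] ≈ 9.551020; in regime p = Θ(1/n^{1}) E[X] stays bounded (at the triangle threshold p ~ 1/n).


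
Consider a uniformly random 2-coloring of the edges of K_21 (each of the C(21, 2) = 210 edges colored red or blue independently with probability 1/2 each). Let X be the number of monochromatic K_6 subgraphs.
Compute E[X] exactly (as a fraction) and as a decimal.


Let X = Σ_S X_S over the C(21, 6) = 54264 subsets S of size 6, where X_S = 1 if the K_6 on S is monochromatic.
For a fixed S, the K_6 on S has C(6, 2) = 15 edges. P[all 15 edges red] = (1/2)^15, and likewise for blue, so P[monochromatic] = 2·(1/2)^15 = 2^{1 − 15} = 1/16384.
By linearity of expectation: E[X] = C(21, 6) · 2^{1 − 15} = 54264 · 1/16384 = 6783/2048.
Numerically: E[X] ≈ 3.31201.

E[X] = C(21,6)·2^(1−C(6,2)) = 6783/2048 ≈ 3.31201.


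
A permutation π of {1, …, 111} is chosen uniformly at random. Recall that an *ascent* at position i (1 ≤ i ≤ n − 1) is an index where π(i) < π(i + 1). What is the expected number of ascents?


Write X = Σ X_I over i = 1, …, 110, with X_I the indicator of one ascent.
There are 110 indicators.
For each fixed i, the pair (π(i), π(i+1)) is a uniformly random ordered pair of distinct values from {1, …, 111}; by symmetry P[π(i) < π(i+1)] = 1/2.
By linearity: E[X] = 110 · (1/2) = (111 − 1) · (1/2) = 55 ≈ 55.0000.

E[X] = 55 = 55.0000.


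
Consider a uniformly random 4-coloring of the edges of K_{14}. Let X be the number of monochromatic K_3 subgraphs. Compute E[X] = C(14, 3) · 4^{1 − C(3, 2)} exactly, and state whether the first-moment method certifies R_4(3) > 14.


E[X] = C(14, 3) · 4^{1 − 3} = 364 · 4^{−2} = 364/16.
As a reduced fraction: E[X] = 91/4 ≈ 22.75000.
Is E[X] < 1? NO.
Since E[X] ≥ 1, the first-moment bound is inconclusive at n = 14; it does NOT by itself certify R_4(3) > 14.

E[X] = 91/4 ≈ 22.75000; E[X] ≥ 1; first-moment method inconclusive here.


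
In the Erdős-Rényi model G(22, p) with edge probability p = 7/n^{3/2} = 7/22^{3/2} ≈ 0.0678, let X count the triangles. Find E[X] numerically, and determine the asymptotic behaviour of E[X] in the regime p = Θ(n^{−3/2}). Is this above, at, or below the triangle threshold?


Number of potential triangles: C(22, 3) = 1540.
Each occurs with probability p³ ≈ (0.0678)³ ≈ 3.12171e-04.
By linearity: E[X] = C(22, 3)·p³ ≈ 1540 · 3.12171e-04 ≈ 0.481.
Since α = 3/2 > 1, p = c/n^{3/2} = o(1/n) is below the triangle threshold p ~ 1/n. Asymptotically E[X] ~ (c³/6)·n^{3(1−α)} = (7³/6)·n^{-1.5} → 0, so by Markov's inequality G has no triangles w.h.p.

E[X] ≈ 0.481; in regime p = Θ(1/n^{3/2}) E[X] tends to 0 (below the triangle threshold p ~ 1/n).


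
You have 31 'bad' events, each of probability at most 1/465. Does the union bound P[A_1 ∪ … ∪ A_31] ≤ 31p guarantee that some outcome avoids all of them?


Union bound: P[∪_{i=1}^{31} A_i] ≤ Σ_i P[A_i] ≤ 31·p = 31·(1/465) = 1/15.
Numerically: 1/15 ≈ 0.067.
Is 1/15 < 1? YES.
Since P[∪ A_i] ≤ 1/15 < 1, the complement has P[∩ A_i^c] ≥ 1 − 1/15 = 14/15 > 0, so some outcome avoids every A_i.

31·p = 1/15 ≈ 0.067; existence CERTIFIED by the union bound.


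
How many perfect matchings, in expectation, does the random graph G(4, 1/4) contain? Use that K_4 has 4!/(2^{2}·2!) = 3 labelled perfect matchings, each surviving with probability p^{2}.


K_4 has 4!/(2^{2}·2!) = 3 labelled perfect matchings.
For each such perfect matching H, let X_H = 1 if all 2 edges of H are present in G. Then P[X_H = 1] = p^{2} = (1/4)^{2} = 1/16.
Summing the indicators: E[X] = Σ_H E[X_H] = 3 · p^{2} = 3 · 1/16 = 3/16.
Numerically: E[X] ≈ 0.1875.

E[X] = 3 · (1/4)^{2} = 3/16 ≈ 0.1875.


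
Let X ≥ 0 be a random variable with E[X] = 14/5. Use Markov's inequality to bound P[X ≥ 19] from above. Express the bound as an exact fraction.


μ = E[X] = 14/5, a = 19.
Markov: P[X ≥ 19] ≤ μ/a = (14/5)/19 = 14/95.
Numerically: ≈ 0.14737.
(Since a = 19 > μ = 2.80000, the bound 14/95 is < 1 and informative.)

P[X ≥ 19] ≤ 14/95 ≈ 0.14737.


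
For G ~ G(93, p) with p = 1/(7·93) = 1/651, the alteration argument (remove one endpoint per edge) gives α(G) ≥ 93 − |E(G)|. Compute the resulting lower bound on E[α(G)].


E[|E(G)|] = C(93, 2)·p = 4278 · (1/651) = 46/7.
E[α(G)] ≥ n − E[|E(G)|] = 93 − 46/7 = 605/7.
Numerically: ≈ 86.42857.
(This is only a lower bound; the true E[α(G)] may be larger.)

E[α(G)] ≥ 605/7 ≈ 86.42857.


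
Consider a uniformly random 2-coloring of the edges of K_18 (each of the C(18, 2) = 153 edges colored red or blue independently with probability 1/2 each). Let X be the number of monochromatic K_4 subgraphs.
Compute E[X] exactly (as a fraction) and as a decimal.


Let X = Σ_S X_S over the C(18, 4) = 3060 subsets S of size 4, where X_S = 1 if the K_4 on S is monochromatic.
For a fixed S, the K_4 on S has C(4, 2) = 6 edges. P[all 6 edges red] = (1/2)^6, and likewise for blue, so P[monochromatic] = 2·(1/2)^6 = 2^{1 − 6} = 1/32.
Summing: E[X] = C(18, 4) · 2^{1 − 6} = 3060 · 1/32 = 765/8.
Numerically: E[X] ≈ 95.625.

E[X] = C(18,4)·2^(1−C(4,2)) = 765/8 ≈ 95.625.


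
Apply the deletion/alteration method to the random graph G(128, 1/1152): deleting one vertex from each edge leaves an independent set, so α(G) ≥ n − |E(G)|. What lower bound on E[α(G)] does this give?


E[|E(G)|] = C(128, 2)·p = 8128 · (1/1152) = 127/18.
E[α(G)] ≥ n − E[|E(G)|] = 128 − 127/18 = 2177/18.
Numerically: ≈ 120.94444.
(This is only a lower bound; the true E[α(G)] may be larger.)

E[α(G)] ≥ 2177/18 ≈ 120.94444.


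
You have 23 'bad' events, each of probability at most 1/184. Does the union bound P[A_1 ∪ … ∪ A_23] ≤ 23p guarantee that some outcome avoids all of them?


Union bound: P[∪_{i=1}^{23} A_i] ≤ Σ_i P[A_i] ≤ 23·p = 23·(1/184) = 1/8.
Numerically: 1/8 ≈ 0.1250.
Is 1/8 < 1? YES.
Since P[∪ A_i] ≤ 1/8 < 1, the complement has P[∩ A_i^c] ≥ 1 − 1/8 = 7/8 > 0, so some outcome avoids every A_i.

23·p = 1/8 ≈ 0.1250; existence CERTIFIED by the union bound.


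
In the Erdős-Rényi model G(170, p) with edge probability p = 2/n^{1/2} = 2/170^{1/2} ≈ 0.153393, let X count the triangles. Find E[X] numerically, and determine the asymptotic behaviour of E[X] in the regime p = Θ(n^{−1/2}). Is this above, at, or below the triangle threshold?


Number of potential triangles: C(170, 3) = 804440.
Each occurs with probability p³ ≈ (0.153393)³ ≈ 3.60924701e-03.
By linearity: E[X] = C(170, 3)·p³ ≈ 804440 · 3.60924701e-03 ≈ 2903.422662.
Since α = 1/2 < 1, p = c/n^{1/2} ≫ 1/n is above the triangle threshold p ~ 1/n. Asymptotically E[X] ~ (c³/6)·n^{3(1−α)} = (2³/6)·n^{1.5} → ∞; triangles are abundant w.h.p.

E[X] ≈ 2903.422662; in regime p = Θ(1/n^{1/2}) E[X] diverges (above the triangle threshold p ~ 1/n).


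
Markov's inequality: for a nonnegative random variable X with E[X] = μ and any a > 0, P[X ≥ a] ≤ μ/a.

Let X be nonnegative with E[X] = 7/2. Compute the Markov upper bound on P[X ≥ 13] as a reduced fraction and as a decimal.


μ = E[X] = 7/2, a = 13.
Markov: P[X ≥ 13] ≤ μ/a = (7/2)/13 = 7/26.
Numerically: ≈ 0.269231.
(Since a = 13 > μ = 3.500000, the bound 7/26 is < 1 and informative.)

P[X ≥ 13] ≤ 7/26 ≈ 0.269231.


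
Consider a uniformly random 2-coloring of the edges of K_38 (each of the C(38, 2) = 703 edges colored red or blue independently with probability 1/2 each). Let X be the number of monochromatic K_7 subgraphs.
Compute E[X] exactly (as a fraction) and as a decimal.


Let X = Σ_S X_S over the C(38, 7) = 12620256 subsets S of size 7, where X_S = 1 if the K_7 on S is monochromatic.
For a fixed S, the K_7 on S has C(7, 2) = 21 edges. P[all 21 edges red] = (1/2)^21, and likewise for blue, so P[monochromatic] = 2·(1/2)^21 = 2^{1 − 21} = 1/1048576.
Summing: E[X] = C(38, 7) · 2^{1 − 21} = 12620256 · 1/1048576 = 394383/32768.
Numerically: E[X] ≈ 12.035614.

E[X] = C(38,7)·2^(1−C(7,2)) = 394383/32768 ≈ 12.035614.


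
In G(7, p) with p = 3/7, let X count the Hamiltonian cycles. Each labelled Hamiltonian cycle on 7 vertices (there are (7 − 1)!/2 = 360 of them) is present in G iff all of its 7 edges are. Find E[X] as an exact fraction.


K_7 has (7 − 1)!/2 = 360 labelled Hamiltonian cycles.
For each such Hamiltonian cycle H, let X_H = 1 if all 7 edges of H are present in G. Then P[X_H = 1] = p^{7} = (3/7)^{7} = 2187/823543.
By linearity: E[X] = Σ_H E[X_H] = 360 · p^{7} = 360 · 2187/823543 = 787320/823543.
Numerically: E[X] ≈ 0.95602.

E[X] = 360 · (3/7)^{7} = 787320/823543 ≈ 0.95602.


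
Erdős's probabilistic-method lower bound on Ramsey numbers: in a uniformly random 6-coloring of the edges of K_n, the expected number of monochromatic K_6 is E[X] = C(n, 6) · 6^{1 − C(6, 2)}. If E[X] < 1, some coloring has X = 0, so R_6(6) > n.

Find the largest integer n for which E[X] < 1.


We need C(n, 6) · 6^{1 − 15} < 1, i.e. C(n, 6) < 6^{15 − 1} = 78364164096.
Check values of n near the boundary:
  n = 192: C(192, 6) = 64300886496; 64300886496 < 78364164096? YES
  n = 193: C(193, 6) = 66364016544; 66364016544 < 78364164096? YES
  n = 194: C(194, 6) = 68482017072; 68482017072 < 78364164096? YES
  n = 195: C(195, 6) = 70656049360; 70656049360 < 78364164096? YES
  n = 196: C(196, 6) = 72887293024; 72887293024 < 78364164096? YES
  n = 197: C(197, 6) = 75176946208; 75176946208 < 78364164096? YES
  n = 198: C(198, 6) = 77526225777; 77526225777 < 78364164096? YES
  n = 199: C(199, 6) = 79936367511; 79936367511 < 78364164096? NO
  n = 200: C(200, 6) = 82408626300; 82408626300 < 78364164096? NO
The largest n with C(n, 6) < 78364164096 is n = 198 (where E[X] = 25842075259/26121388032 ≈ 0.989307). Hence R_6(6) > 198, i.e. R_6(6) ≥ 199.

Largest n = 198; hence R_6(6) > 198.


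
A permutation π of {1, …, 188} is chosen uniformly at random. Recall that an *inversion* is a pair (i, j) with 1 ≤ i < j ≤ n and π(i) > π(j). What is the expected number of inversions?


Write X = Σ X_I over the C(188, 2) = 17578 pairs i < j, with X_I the indicator of one inversion.
There are 17578 indicators.
For each fixed pair i < j, the values π(i) and π(j) are two distinct elements of {1, …, 188} in uniformly random order; by symmetry P[π(i) > π(j)] = 1/2.
By linearity: E[X] = 17578 · (1/2) = C(188, 2) · (1/2) = 17578/2 = 8789 ≈ 8789.0000.

E[X] = 8789 = 8789.0000.


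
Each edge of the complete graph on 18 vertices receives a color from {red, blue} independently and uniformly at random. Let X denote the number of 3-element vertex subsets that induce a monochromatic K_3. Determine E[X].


Let X = Σ_S X_S over the C(18, 3) = 816 subsets S of size 3, where X_S = 1 if the K_3 on S is monochromatic.
For a fixed S, the K_3 on S has C(3, 2) = 3 edges. P[all 3 edges red] = (1/2)^3, and likewise for blue, so P[monochromatic] = 2·(1/2)^3 = 2^{1 − 3} = 1/4.
By linearity: E[X] = C(18, 3) · 2^{1 − 3} = 816 · 1/4 = 204.
Numerically: E[X] ≈ 204.0000.

E[X] = C(18,3)·2^(1−C(3,2)) = 204 ≈ 204.0000.


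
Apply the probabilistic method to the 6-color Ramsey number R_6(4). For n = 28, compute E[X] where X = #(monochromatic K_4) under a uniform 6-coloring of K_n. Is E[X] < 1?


E[X] = C(28, 4) · 6^{1 − 6} = 20475 · 6^{−5} = 20475/7776.
As a reduced fraction: E[X] = 2275/864 ≈ 2.6331019.
Is E[X] < 1? NO.
Since E[X] ≥ 1, the first-moment bound is inconclusive at n = 28; it does NOT by itself certify R_6(4) > 28.

E[X] = 2275/864 ≈ 2.6331019; E[X] ≥ 1; first-moment method inconclusive here.


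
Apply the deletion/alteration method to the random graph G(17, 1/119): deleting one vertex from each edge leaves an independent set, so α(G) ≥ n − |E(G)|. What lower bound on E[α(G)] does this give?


E[|E(G)|] = C(17, 2)·p = 136 · (1/119) = 8/7.
E[α(G)] ≥ n − E[|E(G)|] = 17 − 8/7 = 111/7.
Numerically: ≈ 15.8571.
(This is only a lower bound; the true E[α(G)] may be larger.)

E[α(G)] ≥ 111/7 ≈ 15.8571.


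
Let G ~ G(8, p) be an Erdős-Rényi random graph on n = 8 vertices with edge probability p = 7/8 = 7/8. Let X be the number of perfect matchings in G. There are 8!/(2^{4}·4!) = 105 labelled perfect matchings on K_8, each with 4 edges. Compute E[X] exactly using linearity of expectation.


K_8 has 8!/(2^{4}·4!) = 105 labelled perfect matchings.
For each such perfect matching H, let X_H = 1 if all 4 edges of H are present in G. Then P[X_H = 1] = p^{4} = (7/8)^{4} = 2401/4096.
By linearity of expectation: E[X] = Σ_H E[X_H] = 105 · p^{4} = 105 · 2401/4096 = 252105/4096.
Numerically: E[X] ≈ 61.5.

E[X] = 105 · (7/8)^{4} = 252105/4096 ≈ 61.5.


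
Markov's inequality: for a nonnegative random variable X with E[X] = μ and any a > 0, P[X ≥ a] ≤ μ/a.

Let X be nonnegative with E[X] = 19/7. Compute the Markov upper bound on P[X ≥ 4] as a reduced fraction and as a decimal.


μ = E[X] = 19/7, a = 4.
Markov: P[X ≥ 4] ≤ μ/a = (19/7)/4 = 19/28.
Numerically: ≈ 0.67857.
(Since a = 4 > μ = 2.71429, the bound 19/28 is < 1 and informative.)

P[X ≥ 4] ≤ 19/28 ≈ 0.67857.


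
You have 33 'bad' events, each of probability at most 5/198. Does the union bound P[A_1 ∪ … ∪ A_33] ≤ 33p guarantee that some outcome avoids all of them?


Union bound: P[∪_{i=1}^{33} A_i] ≤ Σ_i P[A_i] ≤ 33·p = 33·(5/198) = 5/6.
Numerically: 5/6 ≈ 0.833.
Is 5/6 < 1? YES.
Since P[∪ A_i] ≤ 5/6 < 1, the complement has P[∩ A_i^c] ≥ 1 − 5/6 = 1/6 > 0, so some outcome avoids every A_i.

33·p = 5/6 ≈ 0.833; existence CERTIFIED by the union bound.


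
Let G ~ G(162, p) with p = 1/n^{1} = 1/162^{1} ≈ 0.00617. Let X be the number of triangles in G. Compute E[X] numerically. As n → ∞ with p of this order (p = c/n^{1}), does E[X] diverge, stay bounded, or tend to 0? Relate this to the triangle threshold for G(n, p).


Number of potential triangles: C(162, 3) = 695520.
Each occurs with probability p³ ≈ (0.00617)³ ≈ 2.35210e-07.
By linearity: E[X] = C(162, 3)·p³ ≈ 695520 · 2.35210e-07 ≈ 0.164.
Here α = 1, so p = 1/n is exactly at the triangle threshold p ~ 1/n. Asymptotically E[X] → c³/6 = 1³/6 = 1/6 ≈ 0.167, a bounded constant. In this regime the triangle count is asymptotically Poisson(c³/6).

E[X] ≈ 0.164; in regime p = Θ(1/n^{1}) E[X] stays bounded (at the triangle threshold p ~ 1/n).


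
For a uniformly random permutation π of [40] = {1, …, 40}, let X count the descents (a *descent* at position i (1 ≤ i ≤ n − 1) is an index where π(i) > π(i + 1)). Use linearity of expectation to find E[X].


Write X = Σ X_I over i = 1, …, 39, with X_I the indicator of one descent.
There are 39 indicators.
For each fixed i, the pair (π(i), π(i+1)) is a uniformly random ordered pair of distinct values from {1, …, 40}; by symmetry P[π(i) > π(i+1)] = 1/2.
By linearity: E[X] = 39 · (1/2) = (40 − 1) · (1/2) = 39/2 ≈ 19.5000.

E[X] = 39/2 = 19.5000.


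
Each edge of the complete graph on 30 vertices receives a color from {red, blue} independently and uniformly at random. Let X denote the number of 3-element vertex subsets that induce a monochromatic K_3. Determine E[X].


Let X = Σ_S X_S over the C(30, 3) = 4060 subsets S of size 3, where X_S = 1 if the K_3 on S is monochromatic.
For a fixed S, the K_3 on S has C(3, 2) = 3 edges. P[all 3 edges red] = (1/2)^3, and likewise for blue, so P[monochromatic] = 2·(1/2)^3 = 2^{1 − 3} = 1/4.
Summing: E[X] = C(30, 3) · 2^{1 − 3} = 4060 · 1/4 = 1015.
Numerically: E[X] ≈ 1015.000000.

E[X] = C(30,3)·2^(1−C(3,2)) = 1015 ≈ 1015.000000.


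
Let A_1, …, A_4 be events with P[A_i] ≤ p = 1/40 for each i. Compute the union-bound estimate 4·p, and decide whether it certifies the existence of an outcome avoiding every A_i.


Union bound: P[∪_{i=1}^{4} A_i] ≤ Σ_i P[A_i] ≤ 4·p = 4·(1/40) = 1/10.
Numerically: 1/10 ≈ 0.10000.
Is 1/10 < 1? YES.
Since P[∪ A_i] ≤ 1/10 < 1, the complement has P[∩ A_i^c] ≥ 1 − 1/10 = 9/10 > 0, so some outcome avoids every A_i.

4·p = 1/10 ≈ 0.10000; existence CERTIFIED by the union bound.
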